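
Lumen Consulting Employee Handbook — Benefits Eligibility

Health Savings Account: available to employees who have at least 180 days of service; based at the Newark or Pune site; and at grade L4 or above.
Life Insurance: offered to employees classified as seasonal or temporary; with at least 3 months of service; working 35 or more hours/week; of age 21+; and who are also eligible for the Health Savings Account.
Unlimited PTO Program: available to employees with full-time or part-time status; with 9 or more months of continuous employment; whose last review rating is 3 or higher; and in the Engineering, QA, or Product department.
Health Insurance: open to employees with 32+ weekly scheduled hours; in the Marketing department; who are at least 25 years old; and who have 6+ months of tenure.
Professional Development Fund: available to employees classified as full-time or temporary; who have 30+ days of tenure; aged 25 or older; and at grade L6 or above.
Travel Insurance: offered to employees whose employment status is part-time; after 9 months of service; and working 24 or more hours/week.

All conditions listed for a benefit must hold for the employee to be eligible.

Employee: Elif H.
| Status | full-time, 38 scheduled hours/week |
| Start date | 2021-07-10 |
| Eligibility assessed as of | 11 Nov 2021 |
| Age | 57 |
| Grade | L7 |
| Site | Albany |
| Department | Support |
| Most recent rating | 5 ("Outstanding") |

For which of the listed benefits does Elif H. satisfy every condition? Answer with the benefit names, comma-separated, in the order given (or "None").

Service from 2021-07-10 to 11 Nov 2021: 124 days.
Health Savings Account — service 124 days < 180 days ✗ → not eligible.
Life Insurance — status full-time ✗ (requires seasonal or temporary) → not eligible.
Unlimited PTO Program — status full-time ✓; service 124 days < 9 months (≈270 days) ✗ → not eligible.
Health Insurance — 38 hrs/wk ≥ 32 ✓; dept Support ✗ → not eligible.
Professional Development Fund — status full-time ✓; service 124 days ≥ 30 days ✓; age 57 ≥ 25 ✓; grade L7 ≥ L6 ✓ → eligible.
Travel Insurance — status full-time ✗ (requires part-time) → not eligible.

Professional Development Fund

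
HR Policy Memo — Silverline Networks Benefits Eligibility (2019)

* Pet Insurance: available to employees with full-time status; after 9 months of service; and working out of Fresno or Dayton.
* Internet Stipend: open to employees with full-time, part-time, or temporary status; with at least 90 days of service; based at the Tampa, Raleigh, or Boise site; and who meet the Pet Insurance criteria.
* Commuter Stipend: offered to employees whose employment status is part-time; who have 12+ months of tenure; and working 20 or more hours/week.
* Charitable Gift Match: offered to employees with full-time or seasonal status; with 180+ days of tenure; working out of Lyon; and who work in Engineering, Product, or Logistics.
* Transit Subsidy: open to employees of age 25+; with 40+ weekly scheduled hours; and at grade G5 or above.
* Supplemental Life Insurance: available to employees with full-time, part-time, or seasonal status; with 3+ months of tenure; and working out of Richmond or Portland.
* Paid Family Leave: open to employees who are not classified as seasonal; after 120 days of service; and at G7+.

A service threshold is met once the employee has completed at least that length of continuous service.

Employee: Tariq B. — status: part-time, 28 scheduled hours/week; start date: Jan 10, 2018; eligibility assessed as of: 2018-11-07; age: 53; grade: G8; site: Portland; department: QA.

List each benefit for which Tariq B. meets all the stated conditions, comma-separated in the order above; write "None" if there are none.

Service from Jan 10, 2018 to 2018-11-07: 301 days.
Pet Insurance — status part-time ✗ (requires full-time) → not eligible.
Internet Stipend — status part-time ✓; service 301 days ≥ 90 days ✓; site Portland ✗ (not Tampa, Raleigh, or Boise) → not eligible.
Commuter Stipend — status part-time ✓; service 301 days < 12 months (≈360 days) ✗ → not eligible.
Charitable Gift Match — status part-time ✗ (requires full-time or seasonal) → not eligible.
Transit Subsidy — age 53 ≥ 25 ✓; 28 hrs/wk < 40 ✗ → not eligible.
Supplemental Life Insurance — status part-time ✓; service 301 days ≥ 3 months (≈90 days) ✓; site Portland ✓ → eligible.
Paid Family Leave — status part-time ✓ (not excluded); service 301 days ≥ 120 days ✓; grade G8 ≥ G7 ✓ → eligible.

Supplemental Life Insurance, Paid Family Leave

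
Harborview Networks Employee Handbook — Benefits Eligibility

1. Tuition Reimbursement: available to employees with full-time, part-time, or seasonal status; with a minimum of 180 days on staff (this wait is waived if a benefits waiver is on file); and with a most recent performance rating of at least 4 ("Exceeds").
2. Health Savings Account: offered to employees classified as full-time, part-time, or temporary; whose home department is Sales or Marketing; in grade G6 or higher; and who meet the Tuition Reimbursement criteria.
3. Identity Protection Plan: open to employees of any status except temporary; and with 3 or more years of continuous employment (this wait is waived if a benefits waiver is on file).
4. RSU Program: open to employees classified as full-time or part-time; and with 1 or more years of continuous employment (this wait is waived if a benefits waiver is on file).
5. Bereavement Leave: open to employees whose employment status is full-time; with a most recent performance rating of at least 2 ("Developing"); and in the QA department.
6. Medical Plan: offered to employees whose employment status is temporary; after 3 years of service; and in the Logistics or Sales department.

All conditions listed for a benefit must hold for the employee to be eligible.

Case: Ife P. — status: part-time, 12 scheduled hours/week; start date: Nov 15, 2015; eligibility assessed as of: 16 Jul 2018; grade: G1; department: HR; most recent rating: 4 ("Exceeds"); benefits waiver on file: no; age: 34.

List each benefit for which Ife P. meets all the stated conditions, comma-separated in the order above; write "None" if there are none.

Service from Nov 15, 2015 to 16 Jul 2018: 974 days.
Tuition Reimbursement — status part-time ✓; no waiver, service 974 days ≥ 180 days ✓; rating 4 ≥ 4 ✓ → eligible.
Health Savings Account — status part-time ✓; dept HR ✗ → not eligible.
Identity Protection Plan — status part-time ✓ (not excluded); no waiver, service 974 days < 3 years (≈1095 days) ✗ → not eligible.
RSU Program — status part-time ✓; no waiver, service 974 days ≥ 1 year (≈365 days) ✓ → eligible.
Bereavement Leave — status part-time ✗ (requires full-time) → not eligible.
Medical Plan — status part-time ✗ (requires temporary) → not eligible.

Tuition Reimbursement, RSU Program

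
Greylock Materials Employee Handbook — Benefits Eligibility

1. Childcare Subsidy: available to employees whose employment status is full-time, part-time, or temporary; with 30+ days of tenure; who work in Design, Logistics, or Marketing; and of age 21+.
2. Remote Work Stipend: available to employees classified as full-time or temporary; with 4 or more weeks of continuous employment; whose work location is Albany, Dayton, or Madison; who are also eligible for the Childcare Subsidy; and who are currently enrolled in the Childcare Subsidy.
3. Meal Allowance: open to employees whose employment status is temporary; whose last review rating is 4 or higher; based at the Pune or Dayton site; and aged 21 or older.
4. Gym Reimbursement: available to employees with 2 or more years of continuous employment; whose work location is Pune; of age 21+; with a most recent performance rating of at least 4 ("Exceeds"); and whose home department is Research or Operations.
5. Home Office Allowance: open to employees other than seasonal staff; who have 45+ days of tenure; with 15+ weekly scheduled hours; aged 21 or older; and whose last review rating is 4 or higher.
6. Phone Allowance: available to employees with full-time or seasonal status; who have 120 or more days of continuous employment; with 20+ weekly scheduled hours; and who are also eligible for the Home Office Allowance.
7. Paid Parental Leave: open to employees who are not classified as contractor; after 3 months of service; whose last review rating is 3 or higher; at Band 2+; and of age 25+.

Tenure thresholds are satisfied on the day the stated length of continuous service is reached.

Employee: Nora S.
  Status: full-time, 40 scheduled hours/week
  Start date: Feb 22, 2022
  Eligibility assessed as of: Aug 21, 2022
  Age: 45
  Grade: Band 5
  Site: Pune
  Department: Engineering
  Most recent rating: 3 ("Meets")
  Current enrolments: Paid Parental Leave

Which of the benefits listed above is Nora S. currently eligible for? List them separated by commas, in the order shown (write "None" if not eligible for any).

Service from Feb 22, 2022 to Aug 21, 2022: 180 days.
Childcare Subsidy — status full-time ✓; service 180 days ≥ 30 days ✓; dept Engineering ✗ → not eligible.
Remote Work Stipend — status full-time ✓; service 180 days ≥ 4 weeks (≈28 days) ✓; site Pune ✗ (not Albany, Dayton, or Madison) → not eligible.
Meal Allowance — status full-time ✗ (requires temporary) → not eligible.
Gym Reimbursement — service 180 days < 2 years (≈730 days) ✗ → not eligible.
Home Office Allowance — status full-time ✓ (not excluded); service 180 days ≥ 45 days ✓; 40 hrs/wk ≥ 15 ✓; age 45 ≥ 21 ✓; rating 3 < 4 ✗ → not eligible.
Phone Allowance — status full-time ✓; service 180 days ≥ 120 days ✓; 40 hrs/wk ≥ 20 ✓; not eligible for Home Office Allowance ✗ → not eligible.
Paid Parental Leave — status full-time ✓ (not excluded); service 180 days ≥ 3 months (≈90 days) ✓; rating 3 ≥ 3 ✓; grade Band 5 ≥ Band 2 ✓; age 45 ≥ 25 ✓ → eligible.

Paid Parental Leave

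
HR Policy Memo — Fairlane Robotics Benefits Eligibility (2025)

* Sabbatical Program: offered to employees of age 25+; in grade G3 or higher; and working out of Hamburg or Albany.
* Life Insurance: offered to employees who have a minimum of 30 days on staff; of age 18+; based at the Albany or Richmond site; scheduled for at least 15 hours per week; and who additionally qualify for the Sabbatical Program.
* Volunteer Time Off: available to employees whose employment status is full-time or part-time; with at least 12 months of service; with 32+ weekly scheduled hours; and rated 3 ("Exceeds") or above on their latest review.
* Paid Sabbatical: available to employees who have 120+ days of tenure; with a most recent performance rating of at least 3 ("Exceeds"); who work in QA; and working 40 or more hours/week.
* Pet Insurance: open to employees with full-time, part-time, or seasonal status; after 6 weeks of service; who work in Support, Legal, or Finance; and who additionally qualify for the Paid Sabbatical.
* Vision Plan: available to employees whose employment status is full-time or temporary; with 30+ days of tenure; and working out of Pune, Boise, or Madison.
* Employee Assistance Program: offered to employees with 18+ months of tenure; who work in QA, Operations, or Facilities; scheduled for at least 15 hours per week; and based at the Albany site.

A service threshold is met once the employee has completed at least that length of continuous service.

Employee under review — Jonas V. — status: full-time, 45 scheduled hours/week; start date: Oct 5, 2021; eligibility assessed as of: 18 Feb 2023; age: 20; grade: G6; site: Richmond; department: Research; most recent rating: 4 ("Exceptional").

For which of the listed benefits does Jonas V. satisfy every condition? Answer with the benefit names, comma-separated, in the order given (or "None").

Volunteer Time Off

Service from Oct 5, 2021 to 18 Feb 2023: 501 days.
Sabbatical Program — age 20 < 25 ✗ → not eligible.
Life Insurance — service 501 days ≥ 30 days ✓; age 20 ≥ 18 ✓; site Richmond ✓; 45 hrs/wk ≥ 15 ✓; not eligible for Sabbatical Program ✗ → not eligible.
Volunteer Time Off — status full-time ✓; service 501 days ≥ 12 months (≈360 days) ✓; 45 hrs/wk ≥ 32 ✓; rating 4 ≥ 3 ✓ → eligible.
Paid Sabbatical — service 501 days ≥ 120 days ✓; rating 4 ≥ 3 ✓; dept Research ✗ → not eligible.
Pet Insurance — status full-time ✓; service 501 days ≥ 6 weeks (≈42 days) ✓; dept Research ✗ → not eligible.
Vision Plan — status full-time ✓; service 501 days ≥ 30 days ✓; site Richmond ✗ (not Pune, Boise, or Madison) → not eligible.
Employee Assistance Program — service 501 days < 18 months (≈540 days) ✗ → not eligible.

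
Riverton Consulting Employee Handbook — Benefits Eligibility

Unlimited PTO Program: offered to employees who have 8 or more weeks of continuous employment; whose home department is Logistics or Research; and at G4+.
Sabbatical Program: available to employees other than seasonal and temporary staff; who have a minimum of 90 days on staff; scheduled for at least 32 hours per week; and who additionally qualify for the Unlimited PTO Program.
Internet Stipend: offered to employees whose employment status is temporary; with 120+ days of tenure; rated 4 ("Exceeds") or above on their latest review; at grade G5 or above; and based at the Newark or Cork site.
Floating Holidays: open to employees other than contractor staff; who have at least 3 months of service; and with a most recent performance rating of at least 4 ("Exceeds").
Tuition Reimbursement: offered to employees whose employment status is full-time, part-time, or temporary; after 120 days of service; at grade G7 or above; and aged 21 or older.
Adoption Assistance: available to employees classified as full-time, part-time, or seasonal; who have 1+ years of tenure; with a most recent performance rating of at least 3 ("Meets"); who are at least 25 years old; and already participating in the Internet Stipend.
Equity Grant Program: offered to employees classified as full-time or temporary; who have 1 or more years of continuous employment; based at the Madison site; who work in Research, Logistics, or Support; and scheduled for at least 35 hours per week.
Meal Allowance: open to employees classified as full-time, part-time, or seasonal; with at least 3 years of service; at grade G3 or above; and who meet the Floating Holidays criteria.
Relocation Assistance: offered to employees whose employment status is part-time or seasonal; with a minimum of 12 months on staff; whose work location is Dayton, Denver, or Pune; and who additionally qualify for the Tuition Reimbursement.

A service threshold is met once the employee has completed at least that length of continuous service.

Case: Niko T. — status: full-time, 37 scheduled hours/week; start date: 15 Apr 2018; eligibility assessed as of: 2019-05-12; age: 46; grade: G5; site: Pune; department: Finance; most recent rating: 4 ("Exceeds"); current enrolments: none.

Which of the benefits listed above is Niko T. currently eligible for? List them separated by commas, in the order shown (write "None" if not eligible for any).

Service from 15 Apr 2018 to 2019-05-12: 392 days.
Unlimited PTO Program — service 392 days ≥ 8 weeks (≈56 days) ✓; dept Finance ✗ → not eligible.
Sabbatical Program — status full-time ✓ (not excluded); service 392 days ≥ 90 days ✓; 37 hrs/wk ≥ 32 ✓; not eligible for Unlimited PTO Program ✗ → not eligible.
Internet Stipend — status full-time ✗ (requires temporary) → not eligible.
Floating Holidays — status full-time ✓ (not excluded); service 392 days ≥ 3 months (≈90 days) ✓; rating 4 ≥ 4 ✓ → eligible.
Tuition Reimbursement — status full-time ✓; service 392 days ≥ 120 days ✓; grade G5 < G7 ✗ → not eligible.
Adoption Assistance — status full-time ✓; service 392 days ≥ 1 year (≈365 days) ✓; rating 4 ≥ 3 ✓; age 46 ≥ 25 ✓; not enrolled in Internet Stipend ✗ → not eligible.
Equity Grant Program — status full-time ✓; service 392 days ≥ 1 year (≈365 days) ✓; site Pune ✗ (not Madison) → not eligible.
Meal Allowance — status full-time ✓; service 392 days < 3 years (≈1095 days) ✗ → not eligible.
Relocation Assistance — status full-time ✗ (requires part-time or seasonal) → not eligible.

Floating Holidays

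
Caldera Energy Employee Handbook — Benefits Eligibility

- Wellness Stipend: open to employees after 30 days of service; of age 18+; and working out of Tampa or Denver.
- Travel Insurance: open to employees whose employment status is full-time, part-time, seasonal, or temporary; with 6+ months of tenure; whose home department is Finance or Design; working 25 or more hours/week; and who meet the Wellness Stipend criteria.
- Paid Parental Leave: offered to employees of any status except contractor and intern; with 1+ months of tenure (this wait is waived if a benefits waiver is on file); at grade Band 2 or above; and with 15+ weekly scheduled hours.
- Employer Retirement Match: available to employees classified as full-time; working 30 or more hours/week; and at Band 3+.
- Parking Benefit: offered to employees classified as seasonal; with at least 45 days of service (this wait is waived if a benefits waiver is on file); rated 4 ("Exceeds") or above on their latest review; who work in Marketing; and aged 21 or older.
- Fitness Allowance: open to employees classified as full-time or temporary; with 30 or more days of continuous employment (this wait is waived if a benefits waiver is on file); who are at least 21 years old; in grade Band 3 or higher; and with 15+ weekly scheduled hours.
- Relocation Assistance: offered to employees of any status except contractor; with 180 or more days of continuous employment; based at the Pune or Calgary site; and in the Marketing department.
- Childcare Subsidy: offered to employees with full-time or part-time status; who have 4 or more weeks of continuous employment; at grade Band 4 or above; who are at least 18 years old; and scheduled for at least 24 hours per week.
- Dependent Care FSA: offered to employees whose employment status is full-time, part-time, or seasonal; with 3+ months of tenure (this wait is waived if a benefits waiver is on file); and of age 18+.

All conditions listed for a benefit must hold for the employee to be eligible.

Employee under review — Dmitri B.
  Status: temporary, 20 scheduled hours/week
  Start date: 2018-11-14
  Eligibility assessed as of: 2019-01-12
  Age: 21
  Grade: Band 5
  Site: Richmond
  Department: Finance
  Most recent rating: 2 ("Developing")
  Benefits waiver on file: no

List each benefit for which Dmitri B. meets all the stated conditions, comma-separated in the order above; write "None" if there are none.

Paid Parental Leave, Fitness Allowance

Service from 2018-11-14 to 2019-01-12: 59 days.
Wellness Stipend — service 59 days ≥ 30 days ✓; age 21 ≥ 18 ✓; site Richmond ✗ (not Tampa or Denver) → not eligible.
Travel Insurance — status temporary ✓; service 59 days < 6 months (≈180 days) ✗ → not eligible.
Paid Parental Leave — status temporary ✓ (not excluded); no waiver, service 59 days ≥ 1 month (≈30 days) ✓; grade Band 5 ≥ Band 2 ✓; 20 hrs/wk ≥ 15 ✓ → eligible.
Employer Retirement Match — status temporary ✗ (requires full-time) → not eligible.
Parking Benefit — status temporary ✗ (requires seasonal) → not eligible.
Fitness Allowance — status temporary ✓; no waiver, service 59 days ≥ 30 days ✓; age 21 ≥ 21 ✓; grade Band 5 ≥ Band 3 ✓; 20 hrs/wk ≥ 15 ✓ → eligible.
Relocation Assistance — status temporary ✓ (not excluded); service 59 days < 180 days ✗ → not eligible.
Childcare Subsidy — status temporary ✗ (requires full-time or part-time) → not eligible.
Dependent Care FSA — status temporary ✗ (requires full-time, part-time, or seasonal) → not eligible.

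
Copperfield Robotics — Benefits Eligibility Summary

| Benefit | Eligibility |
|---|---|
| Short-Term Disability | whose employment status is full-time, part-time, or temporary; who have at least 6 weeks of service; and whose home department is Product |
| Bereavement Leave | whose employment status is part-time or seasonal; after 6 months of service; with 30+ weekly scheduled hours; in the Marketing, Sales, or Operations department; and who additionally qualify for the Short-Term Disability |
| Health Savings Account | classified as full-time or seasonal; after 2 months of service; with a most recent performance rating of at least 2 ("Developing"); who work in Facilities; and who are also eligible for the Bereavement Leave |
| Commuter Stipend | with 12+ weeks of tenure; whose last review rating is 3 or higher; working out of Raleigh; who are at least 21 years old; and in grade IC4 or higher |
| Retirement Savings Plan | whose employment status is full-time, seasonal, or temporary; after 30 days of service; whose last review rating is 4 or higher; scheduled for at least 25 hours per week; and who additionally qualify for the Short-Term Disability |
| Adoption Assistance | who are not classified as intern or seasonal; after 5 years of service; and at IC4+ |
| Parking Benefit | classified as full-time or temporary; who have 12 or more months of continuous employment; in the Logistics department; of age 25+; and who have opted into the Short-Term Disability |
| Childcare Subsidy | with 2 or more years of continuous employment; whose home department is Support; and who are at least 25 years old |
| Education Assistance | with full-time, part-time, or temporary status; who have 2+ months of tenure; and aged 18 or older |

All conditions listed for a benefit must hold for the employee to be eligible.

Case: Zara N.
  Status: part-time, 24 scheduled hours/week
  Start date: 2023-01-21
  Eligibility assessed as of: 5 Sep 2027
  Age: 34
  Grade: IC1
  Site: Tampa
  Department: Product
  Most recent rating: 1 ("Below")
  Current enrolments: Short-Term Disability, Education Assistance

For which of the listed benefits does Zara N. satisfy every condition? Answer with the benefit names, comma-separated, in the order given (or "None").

Short-Term Disability, Education Assistance

Service from 2023-01-21 to 5 Sep 2027: 1688 days.
Short-Term Disability — status part-time ✓; service 1688 days ≥ 6 weeks (≈42 days) ✓; dept Product ✓ → eligible.
Bereavement Leave — status part-time ✓; service 1688 days ≥ 6 months (≈180 days) ✓; 24 hrs/wk < 30 ✗ → not eligible.
Health Savings Account — status part-time ✗ (requires full-time or seasonal) → not eligible.
Commuter Stipend — service 1688 days ≥ 12 weeks (≈84 days) ✓; rating 1 < 3 ✗ → not eligible.
Retirement Savings Plan — status part-time ✗ (requires full-time, seasonal, or temporary) → not eligible.
Adoption Assistance — status part-time ✓ (not excluded); service 1688 days < 5 years (≈1825 days) ✗ → not eligible.
Parking Benefit — status part-time ✗ (requires full-time or temporary) → not eligible.
Childcare Subsidy — service 1688 days ≥ 2 years (≈730 days) ✓; dept Product ✗ → not eligible.
Education Assistance — status part-time ✓; service 1688 days ≥ 2 months (≈60 days) ✓; age 34 ≥ 18 ✓ → eligible.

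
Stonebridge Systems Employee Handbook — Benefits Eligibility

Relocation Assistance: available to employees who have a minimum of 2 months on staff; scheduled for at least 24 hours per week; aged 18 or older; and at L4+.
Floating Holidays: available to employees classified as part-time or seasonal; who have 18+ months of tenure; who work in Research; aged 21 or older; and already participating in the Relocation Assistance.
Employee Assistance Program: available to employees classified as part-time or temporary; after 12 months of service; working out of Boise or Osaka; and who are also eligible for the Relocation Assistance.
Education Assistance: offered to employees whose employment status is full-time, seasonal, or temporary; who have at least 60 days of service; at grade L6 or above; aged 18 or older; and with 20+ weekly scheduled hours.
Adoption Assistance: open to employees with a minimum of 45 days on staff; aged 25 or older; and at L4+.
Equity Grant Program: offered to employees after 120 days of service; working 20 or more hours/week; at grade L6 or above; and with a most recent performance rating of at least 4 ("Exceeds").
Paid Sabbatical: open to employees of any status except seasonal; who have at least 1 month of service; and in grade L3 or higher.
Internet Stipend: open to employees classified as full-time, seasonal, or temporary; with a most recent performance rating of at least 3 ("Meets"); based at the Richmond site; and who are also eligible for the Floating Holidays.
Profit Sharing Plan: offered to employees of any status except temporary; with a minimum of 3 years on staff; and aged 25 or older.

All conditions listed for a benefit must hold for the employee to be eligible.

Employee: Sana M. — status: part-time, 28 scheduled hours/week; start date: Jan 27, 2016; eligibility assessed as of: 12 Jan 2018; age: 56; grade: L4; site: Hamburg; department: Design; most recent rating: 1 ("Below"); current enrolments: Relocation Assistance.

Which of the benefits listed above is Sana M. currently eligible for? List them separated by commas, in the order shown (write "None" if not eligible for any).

Relocation Assistance, Adoption Assistance, Paid Sabbatical

Service from Jan 27, 2016 to 12 Jan 2018: 716 days.
Relocation Assistance — service 716 days ≥ 2 months (≈60 days) ✓; 28 hrs/wk ≥ 24 ✓; age 56 ≥ 18 ✓; grade L4 ≥ L4 ✓ → eligible.
Floating Holidays — status part-time ✓; service 716 days ≥ 18 months (≈540 days) ✓; dept Design ✗ → not eligible.
Employee Assistance Program — status part-time ✓; service 716 days ≥ 12 months (≈360 days) ✓; site Hamburg ✗ (not Boise or Osaka) → not eligible.
Education Assistance — status part-time ✗ (requires full-time, seasonal, or temporary) → not eligible.
Adoption Assistance — service 716 days ≥ 45 days ✓; age 56 ≥ 25 ✓; grade L4 ≥ L4 ✓ → eligible.
Equity Grant Program — service 716 days ≥ 120 days ✓; 28 hrs/wk ≥ 20 ✓; grade L4 < L6 ✗ → not eligible.
Paid Sabbatical — status part-time ✓ (not excluded); service 716 days ≥ 1 month (≈30 days) ✓; grade L4 ≥ L3 ✓ → eligible.
Internet Stipend — status part-time ✗ (requires full-time, seasonal, or temporary) → not eligible.
Profit Sharing Plan — status part-time ✓ (not excluded); service 716 days < 3 years (≈1095 days) ✗ → not eligible.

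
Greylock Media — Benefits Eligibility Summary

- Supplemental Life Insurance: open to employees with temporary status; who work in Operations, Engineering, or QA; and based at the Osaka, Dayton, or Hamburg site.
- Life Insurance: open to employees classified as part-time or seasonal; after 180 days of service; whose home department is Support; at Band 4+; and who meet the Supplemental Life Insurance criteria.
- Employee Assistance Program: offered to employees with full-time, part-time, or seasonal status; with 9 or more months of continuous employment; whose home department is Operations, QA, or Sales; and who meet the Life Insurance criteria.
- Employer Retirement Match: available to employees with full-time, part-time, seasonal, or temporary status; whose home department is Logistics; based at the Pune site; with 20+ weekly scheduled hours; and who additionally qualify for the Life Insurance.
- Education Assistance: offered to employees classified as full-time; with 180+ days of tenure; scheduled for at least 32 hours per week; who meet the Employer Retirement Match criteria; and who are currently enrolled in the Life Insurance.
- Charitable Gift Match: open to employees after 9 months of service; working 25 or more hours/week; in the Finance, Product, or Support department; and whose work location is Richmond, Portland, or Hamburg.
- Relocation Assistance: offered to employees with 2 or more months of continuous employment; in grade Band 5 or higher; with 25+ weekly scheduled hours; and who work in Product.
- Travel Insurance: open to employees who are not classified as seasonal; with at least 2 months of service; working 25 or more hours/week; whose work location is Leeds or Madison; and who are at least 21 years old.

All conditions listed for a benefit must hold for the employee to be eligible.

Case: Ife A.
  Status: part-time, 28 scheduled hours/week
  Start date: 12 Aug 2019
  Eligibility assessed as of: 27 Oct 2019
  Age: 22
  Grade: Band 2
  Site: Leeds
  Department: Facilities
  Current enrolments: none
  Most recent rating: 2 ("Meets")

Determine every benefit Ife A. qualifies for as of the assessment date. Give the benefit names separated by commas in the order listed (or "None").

Service from 12 Aug 2019 to 27 Oct 2019: 76 days.
Supplemental Life Insurance — status part-time ✗ (requires temporary) → not eligible.
Life Insurance — status part-time ✓; service 76 days < 180 days ✗ → not eligible.
Employee Assistance Program — status part-time ✓; service 76 days < 9 months (≈270 days) ✗ → not eligible.
Employer Retirement Match — status part-time ✓; dept Facilities ✗ → not eligible.
Education Assistance — status part-time ✗ (requires full-time) → not eligible.
Charitable Gift Match — service 76 days < 9 months (≈270 days) ✗ → not eligible.
Relocation Assistance — service 76 days ≥ 2 months (≈60 days) ✓; grade Band 2 < Band 5 ✗ → not eligible.
Travel Insurance — status part-time ✓ (not excluded); service 76 days ≥ 2 months (≈60 days) ✓; 28 hrs/wk ≥ 25 ✓; site Leeds ✓; age 22 ≥ 21 ✓ → eligible.

Travel Insurance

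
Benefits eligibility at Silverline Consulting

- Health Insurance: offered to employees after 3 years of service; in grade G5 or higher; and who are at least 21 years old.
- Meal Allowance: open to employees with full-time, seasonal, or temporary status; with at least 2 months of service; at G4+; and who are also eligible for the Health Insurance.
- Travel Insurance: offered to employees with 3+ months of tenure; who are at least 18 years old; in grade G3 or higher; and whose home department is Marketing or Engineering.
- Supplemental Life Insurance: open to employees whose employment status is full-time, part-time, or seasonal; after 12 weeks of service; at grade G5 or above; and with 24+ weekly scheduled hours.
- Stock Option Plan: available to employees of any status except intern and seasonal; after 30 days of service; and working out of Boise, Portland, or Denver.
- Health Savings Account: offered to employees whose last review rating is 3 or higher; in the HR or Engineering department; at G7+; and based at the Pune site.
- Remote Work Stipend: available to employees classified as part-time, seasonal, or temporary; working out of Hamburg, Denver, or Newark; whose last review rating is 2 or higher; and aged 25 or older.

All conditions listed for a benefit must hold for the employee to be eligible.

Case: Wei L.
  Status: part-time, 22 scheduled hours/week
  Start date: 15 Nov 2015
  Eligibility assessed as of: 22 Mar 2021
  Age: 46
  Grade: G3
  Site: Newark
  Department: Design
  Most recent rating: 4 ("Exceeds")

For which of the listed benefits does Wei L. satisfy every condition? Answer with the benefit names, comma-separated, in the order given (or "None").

Service from 15 Nov 2015 to 22 Mar 2021: 1954 days.
Health Insurance — service 1954 days ≥ 3 years (≈1095 days) ✓; grade G3 < G5 ✗ → not eligible.
Meal Allowance — status part-time ✗ (requires full-time, seasonal, or temporary) → not eligible.
Travel Insurance — service 1954 days ≥ 3 months (≈90 days) ✓; age 46 ≥ 18 ✓; grade G3 ≥ G3 ✓; dept Design ✗ → not eligible.
Supplemental Life Insurance — status part-time ✓; service 1954 days ≥ 12 weeks (≈84 days) ✓; grade G3 < G5 ✗ → not eligible.
Stock Option Plan — status part-time ✓ (not excluded); service 1954 days ≥ 30 days ✓; site Newark ✗ (not Boise, Portland, or Denver) → not eligible.
Health Savings Account — rating 4 ≥ 3 ✓; dept Design ✗ → not eligible.
Remote Work Stipend — status part-time ✓; site Newark ✓; rating 4 ≥ 2 ✓; age 46 ≥ 25 ✓ → eligible.

Remote Work Stipend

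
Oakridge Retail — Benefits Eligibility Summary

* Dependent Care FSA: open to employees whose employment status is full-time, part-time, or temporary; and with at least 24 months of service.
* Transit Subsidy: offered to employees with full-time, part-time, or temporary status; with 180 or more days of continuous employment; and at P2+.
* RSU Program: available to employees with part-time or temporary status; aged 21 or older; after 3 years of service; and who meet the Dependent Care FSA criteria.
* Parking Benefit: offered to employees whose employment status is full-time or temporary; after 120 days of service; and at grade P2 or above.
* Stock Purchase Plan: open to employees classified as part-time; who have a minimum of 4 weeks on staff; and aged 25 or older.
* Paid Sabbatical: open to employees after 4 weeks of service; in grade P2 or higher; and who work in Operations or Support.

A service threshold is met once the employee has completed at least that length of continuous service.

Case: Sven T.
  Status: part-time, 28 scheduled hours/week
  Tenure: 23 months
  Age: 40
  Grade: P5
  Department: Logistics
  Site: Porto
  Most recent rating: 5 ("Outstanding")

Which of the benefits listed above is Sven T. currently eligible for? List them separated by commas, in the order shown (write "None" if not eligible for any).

Dependent Care FSA — status part-time ✓; service 23 months < 24 months ✗ → not eligible.
Transit Subsidy — status part-time ✓; service 23 months ≥ 180 days ✓; grade P5 ≥ P2 ✓ → eligible.
RSU Program — status part-time ✓; age 40 ≥ 21 ✓; service 23 months < 3 years (≈1095 days) ✗ → not eligible.
Parking Benefit — status part-time ✗ (requires full-time or temporary) → not eligible.
Stock Purchase Plan — status part-time ✓; service 23 months ≥ 4 weeks (≈28 days) ✓; age 40 ≥ 25 ✓ → eligible.
Paid Sabbatical — service 23 months ≥ 4 weeks (≈28 days) ✓; grade P5 ≥ P2 ✓; dept Logistics ✗ → not eligible.

Transit Subsidy, Stock Purchase Plan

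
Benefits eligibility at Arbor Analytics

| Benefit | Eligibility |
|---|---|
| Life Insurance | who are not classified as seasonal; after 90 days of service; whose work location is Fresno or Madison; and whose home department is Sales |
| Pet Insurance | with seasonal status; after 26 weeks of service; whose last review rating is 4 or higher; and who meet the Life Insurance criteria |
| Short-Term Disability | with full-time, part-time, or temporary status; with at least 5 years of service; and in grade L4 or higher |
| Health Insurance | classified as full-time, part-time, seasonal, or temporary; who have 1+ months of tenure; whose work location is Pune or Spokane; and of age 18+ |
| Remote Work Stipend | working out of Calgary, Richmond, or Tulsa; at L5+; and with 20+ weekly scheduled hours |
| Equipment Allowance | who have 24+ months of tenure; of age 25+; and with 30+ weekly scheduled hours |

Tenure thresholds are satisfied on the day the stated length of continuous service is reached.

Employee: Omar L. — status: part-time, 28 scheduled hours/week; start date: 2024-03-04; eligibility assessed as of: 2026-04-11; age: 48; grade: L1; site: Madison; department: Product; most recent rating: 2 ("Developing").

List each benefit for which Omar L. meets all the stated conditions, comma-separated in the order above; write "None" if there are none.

Service from 2024-03-04 to 2026-04-11: 768 days.
Life Insurance — status part-time ✓ (not excluded); service 768 days ≥ 90 days ✓; site Madison ✓; dept Product ✗ → not eligible.
Pet Insurance — status part-time ✗ (requires seasonal) → not eligible.
Short-Term Disability — status part-time ✓; service 768 days < 5 years (≈1825 days) ✗ → not eligible.
Health Insurance — status part-time ✓; service 768 days ≥ 1 month (≈30 days) ✓; site Madison ✗ (not Pune or Spokane) → not eligible.
Remote Work Stipend — site Madison ✗ (not Calgary, Richmond, or Tulsa) → not eligible.
Equipment Allowance — service 768 days ≥ 24 months (≈720 days) ✓; age 48 ≥ 25 ✓; 28 hrs/wk < 30 ✗ → not eligible.

None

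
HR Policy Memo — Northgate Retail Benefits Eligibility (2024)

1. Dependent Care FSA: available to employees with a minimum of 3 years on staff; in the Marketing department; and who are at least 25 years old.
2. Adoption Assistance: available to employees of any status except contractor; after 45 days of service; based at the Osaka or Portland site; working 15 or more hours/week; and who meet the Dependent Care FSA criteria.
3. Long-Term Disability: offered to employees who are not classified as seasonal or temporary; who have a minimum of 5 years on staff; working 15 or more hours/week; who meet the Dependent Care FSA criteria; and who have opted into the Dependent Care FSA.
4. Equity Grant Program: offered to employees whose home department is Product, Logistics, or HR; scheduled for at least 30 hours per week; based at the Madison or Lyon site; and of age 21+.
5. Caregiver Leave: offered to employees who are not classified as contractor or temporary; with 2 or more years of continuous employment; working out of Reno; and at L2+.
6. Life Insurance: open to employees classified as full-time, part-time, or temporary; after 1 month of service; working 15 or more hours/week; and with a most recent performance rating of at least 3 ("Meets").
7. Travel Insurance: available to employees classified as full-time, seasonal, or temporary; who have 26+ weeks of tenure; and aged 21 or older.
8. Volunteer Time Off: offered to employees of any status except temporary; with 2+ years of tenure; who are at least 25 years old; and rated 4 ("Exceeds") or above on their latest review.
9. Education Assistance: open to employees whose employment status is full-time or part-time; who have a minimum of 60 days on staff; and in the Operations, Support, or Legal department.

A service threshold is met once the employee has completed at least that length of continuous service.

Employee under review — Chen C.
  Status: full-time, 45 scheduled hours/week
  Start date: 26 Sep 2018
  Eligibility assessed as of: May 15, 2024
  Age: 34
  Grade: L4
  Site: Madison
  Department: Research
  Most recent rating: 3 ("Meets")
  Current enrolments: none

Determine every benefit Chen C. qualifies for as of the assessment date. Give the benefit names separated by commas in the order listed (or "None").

Service from 26 Sep 2018 to May 15, 2024: 2058 days.
Dependent Care FSA — service 2058 days ≥ 3 years (≈1095 days) ✓; dept Research ✗ → not eligible.
Adoption Assistance — status full-time ✓ (not excluded); service 2058 days ≥ 45 days ✓; site Madison ✗ (not Osaka or Portland) → not eligible.
Long-Term Disability — status full-time ✓ (not excluded); service 2058 days ≥ 5 years (≈1825 days) ✓; 45 hrs/wk ≥ 15 ✓; not eligible for Dependent Care FSA ✗ → not eligible.
Equity Grant Program — dept Research ✗ → not eligible.
Caregiver Leave — status full-time ✓ (not excluded); service 2058 days ≥ 2 years (≈730 days) ✓; site Madison ✗ (not Reno) → not eligible.
Life Insurance — status full-time ✓; service 2058 days ≥ 1 month (≈30 days) ✓; 45 hrs/wk ≥ 15 ✓; rating 3 ≥ 3 ✓ → eligible.
Travel Insurance — status full-time ✓; service 2058 days ≥ 26 weeks (≈182 days) ✓; age 34 ≥ 21 ✓ → eligible.
Volunteer Time Off — status full-time ✓ (not excluded); service 2058 days ≥ 2 years (≈730 days) ✓; age 34 ≥ 25 ✓; rating 3 < 4 ✗ → not eligible.
Education Assistance — status full-time ✓; service 2058 days ≥ 60 days ✓; dept Research ✗ → not eligible.

Life Insurance, Travel Insurance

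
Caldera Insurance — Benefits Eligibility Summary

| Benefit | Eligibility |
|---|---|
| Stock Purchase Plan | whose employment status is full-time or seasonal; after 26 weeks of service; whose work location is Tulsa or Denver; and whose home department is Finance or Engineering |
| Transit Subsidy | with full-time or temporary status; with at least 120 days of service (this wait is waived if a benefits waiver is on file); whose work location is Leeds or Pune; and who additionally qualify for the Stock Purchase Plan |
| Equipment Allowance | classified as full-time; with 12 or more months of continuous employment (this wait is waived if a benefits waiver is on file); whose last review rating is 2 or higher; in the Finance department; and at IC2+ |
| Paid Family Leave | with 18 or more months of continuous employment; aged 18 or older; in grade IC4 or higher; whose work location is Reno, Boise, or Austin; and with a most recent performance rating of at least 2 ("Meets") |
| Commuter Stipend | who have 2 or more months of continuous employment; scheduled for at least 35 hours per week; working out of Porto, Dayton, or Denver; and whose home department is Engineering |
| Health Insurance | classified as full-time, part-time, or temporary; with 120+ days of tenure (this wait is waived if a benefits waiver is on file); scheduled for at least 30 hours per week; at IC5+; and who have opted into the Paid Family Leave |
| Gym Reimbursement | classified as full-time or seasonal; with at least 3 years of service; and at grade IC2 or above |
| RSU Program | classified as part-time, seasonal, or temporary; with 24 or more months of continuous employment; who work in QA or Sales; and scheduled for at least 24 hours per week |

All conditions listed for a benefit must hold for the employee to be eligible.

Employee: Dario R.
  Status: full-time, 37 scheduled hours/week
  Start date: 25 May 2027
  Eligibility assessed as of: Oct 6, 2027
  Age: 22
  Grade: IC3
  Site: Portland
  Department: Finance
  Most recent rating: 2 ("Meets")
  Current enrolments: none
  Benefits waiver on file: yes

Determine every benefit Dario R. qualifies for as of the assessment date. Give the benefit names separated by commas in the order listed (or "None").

Equipment Allowance

Service from 25 May 2027 to Oct 6, 2027: 134 days.
Stock Purchase Plan — status full-time ✓; service 134 days < 26 weeks (≈182 days) ✗ → not eligible.
Transit Subsidy — status full-time ✓; benefits waiver on file ✓; site Portland ✗ (not Leeds or Pune) → not eligible.
Equipment Allowance — status full-time ✓; benefits waiver on file ✓; rating 2 ≥ 2 ✓; dept Finance ✓; grade IC3 ≥ IC2 ✓ → eligible.
Paid Family Leave — service 134 days < 18 months (≈540 days) ✗ → not eligible.
Commuter Stipend — service 134 days ≥ 2 months (≈60 days) ✓; 37 hrs/wk ≥ 35 ✓; site Portland ✗ (not Porto, Dayton, or Denver) → not eligible.
Health Insurance — status full-time ✓; benefits waiver on file ✓; 37 hrs/wk ≥ 30 ✓; grade IC3 < IC5 ✗ → not eligible.
Gym Reimbursement — status full-time ✓; service 134 days < 3 years (≈1095 days) ✗ → not eligible.
RSU Program — status full-time ✗ (requires part-time, seasonal, or temporary) → not eligible.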